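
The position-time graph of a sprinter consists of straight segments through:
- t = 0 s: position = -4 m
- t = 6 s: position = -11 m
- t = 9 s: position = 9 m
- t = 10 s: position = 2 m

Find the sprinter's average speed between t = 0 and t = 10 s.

3.4 m/s

Average speed = (total path length)/(elapsed time); on a piecewise-linear x-t graph the path length is Σ|Δx|.
0–6 s: |Δx| = |-11 − -4| = 7 m
6–9 s: |Δx| = |9 − -11| = 20 m
9–10 s: |Δx| = |2 − 9| = 7 m
Total path = 34 m; average speed = 34/10 = 3.4 m/s.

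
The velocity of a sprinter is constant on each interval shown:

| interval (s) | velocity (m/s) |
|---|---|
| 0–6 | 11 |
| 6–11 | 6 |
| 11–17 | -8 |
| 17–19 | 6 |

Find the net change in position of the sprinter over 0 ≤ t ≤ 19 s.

60 m

Net displacement equals the area under the velocity-time graph (areas below the axis count negative).
0–6 s: 11 × 6 = 66 m
6–11 s: 6 × 5 = 30 m
11–17 s: -8 × 6 = -48 m
17–19 s: 6 × 2 = 12 m
Net displacement = 60 m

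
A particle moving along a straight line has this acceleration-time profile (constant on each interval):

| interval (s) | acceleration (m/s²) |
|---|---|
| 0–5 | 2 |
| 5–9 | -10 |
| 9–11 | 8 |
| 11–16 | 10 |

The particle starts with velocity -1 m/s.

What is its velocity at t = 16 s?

Δv equals the area under the a-t graph; then v = v₀ + Δv.
0–5 s: 2 × 5 = 10 m/s
5–9 s: -10 × 4 = -40 m/s
9–11 s: 8 × 2 = 16 m/s
11–16 s: 10 × 5 = 50 m/s
Δv = 36 m/s, so v(16) = -1 + (36) = 35 m/s.

35 m/s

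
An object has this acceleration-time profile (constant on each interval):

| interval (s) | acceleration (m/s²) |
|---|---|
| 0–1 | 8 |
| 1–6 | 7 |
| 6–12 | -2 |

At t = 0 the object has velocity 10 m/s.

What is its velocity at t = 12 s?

41 m/s

Δv equals the area under the a-t graph; then v = v₀ + Δv.
0–1 s: 8 × 1 = 8 m/s
1–6 s: 7 × 5 = 35 m/s
6–12 s: -2 × 6 = -12 m/s
Δv = 31 m/s, so v(12) = 10 + (31) = 41 m/s.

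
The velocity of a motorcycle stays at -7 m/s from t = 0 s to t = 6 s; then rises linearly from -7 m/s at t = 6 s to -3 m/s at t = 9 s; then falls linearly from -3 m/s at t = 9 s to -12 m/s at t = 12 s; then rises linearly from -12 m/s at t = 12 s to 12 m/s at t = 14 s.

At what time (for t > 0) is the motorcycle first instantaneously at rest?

t = 13 s

v changes sign on 12–14 s (from -12 to 12); the graph is linear there, so v = 0 at t = 12 + (12)·(14 − 12)/(12 − -12) = 13 s.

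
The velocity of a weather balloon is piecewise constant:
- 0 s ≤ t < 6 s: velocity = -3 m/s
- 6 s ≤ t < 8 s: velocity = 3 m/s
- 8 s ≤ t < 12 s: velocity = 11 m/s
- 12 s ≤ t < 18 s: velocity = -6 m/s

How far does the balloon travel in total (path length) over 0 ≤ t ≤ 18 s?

104 m

Total distance travelled is ∫|v| dt — sum the magnitudes of each area piece.
0–6 s: |-3| × 6 = 18 m
6–8 s: |3| × 2 = 6 m
8–12 s: |11| × 4 = 44 m
12–18 s: |-6| × 6 = 36 m
Total distance = 104 m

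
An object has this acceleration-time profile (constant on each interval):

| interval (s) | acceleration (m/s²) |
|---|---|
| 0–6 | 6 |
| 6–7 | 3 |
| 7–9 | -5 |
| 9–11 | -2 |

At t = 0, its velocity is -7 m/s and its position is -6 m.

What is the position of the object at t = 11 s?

184.5 m

On each constant-a segment, Δv = aΔt and Δx = v₀Δt + ½aΔt²; chain segment to segment.
0–6 s: v starts -7 m/s; Δx = -7·6 + ½·6·6² = 66 m; v ends 29 m/s.
6–7 s: v starts 29 m/s; Δx = 29·1 + ½·3·1² = 30.5 m; v ends 32 m/s.
7–9 s: v starts 32 m/s; Δx = 32·2 + ½·-5·2² = 54 m; v ends 22 m/s.
9–11 s: v starts 22 m/s; Δx = 22·2 + ½·-2·2² = 40 m; v ends 18 m/s.
x(11) = -6 + Σ Δx = 184.5 m.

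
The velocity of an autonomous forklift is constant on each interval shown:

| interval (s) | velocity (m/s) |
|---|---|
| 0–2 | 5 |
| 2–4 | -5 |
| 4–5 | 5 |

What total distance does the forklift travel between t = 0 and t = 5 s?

25 m

Distance (not displacement) is the total path length: add the absolute areas under v-t.
0–2 s: |5| × 2 = 10 m
2–4 s: |-5| × 2 = 10 m
4–5 s: |5| × 1 = 5 m
Total distance = 25 m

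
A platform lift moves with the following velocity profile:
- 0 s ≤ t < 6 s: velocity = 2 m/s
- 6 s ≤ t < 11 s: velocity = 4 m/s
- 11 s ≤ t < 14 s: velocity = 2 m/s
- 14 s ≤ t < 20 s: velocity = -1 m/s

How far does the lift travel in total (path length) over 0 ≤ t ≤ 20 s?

Total distance travelled is ∫|v| dt — sum the magnitudes of each area piece.
0–6 s: |2| × 6 = 12 m
6–11 s: |4| × 5 = 20 m
11–14 s: |2| × 3 = 6 m
14–20 s: |-1| × 6 = 6 m
Total distance = 44 m

44 m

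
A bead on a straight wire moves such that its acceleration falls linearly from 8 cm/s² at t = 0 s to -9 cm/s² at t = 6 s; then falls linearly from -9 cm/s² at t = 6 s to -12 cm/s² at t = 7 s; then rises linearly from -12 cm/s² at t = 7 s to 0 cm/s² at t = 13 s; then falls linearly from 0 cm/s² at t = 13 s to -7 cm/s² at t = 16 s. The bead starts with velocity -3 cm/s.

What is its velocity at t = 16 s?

-63 cm/s

Δv equals the area under the a-t graph; then v = v₀ + Δv.
0–6 s: ½(8 + -9)(6) = -3 cm/s
6–7 s: ½(-9 + -12)(1) = -10.5 cm/s
7–13 s: ½(-12 + 0)(6) = -36 cm/s
13–16 s: ½(0 + -7)(3) = -10.5 cm/s
Δv = -60 cm/s, so v(16) = -3 + (-60) = -63 cm/s.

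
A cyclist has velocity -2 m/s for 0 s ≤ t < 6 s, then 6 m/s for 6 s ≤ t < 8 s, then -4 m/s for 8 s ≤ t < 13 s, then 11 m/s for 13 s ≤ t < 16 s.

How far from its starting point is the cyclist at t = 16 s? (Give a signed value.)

13 m

Net displacement equals the area under the velocity-time graph (areas below the axis count negative).
0–6 s: -2 × 6 = -12 m
6–8 s: 6 × 2 = 12 m
8–13 s: -4 × 5 = -20 m
13–16 s: 11 × 3 = 33 m
Net displacement = 13 m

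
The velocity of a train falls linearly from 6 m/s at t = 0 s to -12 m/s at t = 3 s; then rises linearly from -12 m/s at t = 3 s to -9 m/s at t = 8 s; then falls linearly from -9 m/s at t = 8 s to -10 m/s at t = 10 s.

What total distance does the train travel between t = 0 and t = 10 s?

86.5 m

Total distance travelled is ∫|v| dt — sum the magnitudes of each area piece.
0–3 s: v = 0 at t = 1 s; triangle areas 3 + 12 = 15 m
3–8 s: |½(-12 + -9)(5)| = 52.5 m
8–10 s: |½(-9 + -10)(2)| = 19 m
Total distance = 86.5 m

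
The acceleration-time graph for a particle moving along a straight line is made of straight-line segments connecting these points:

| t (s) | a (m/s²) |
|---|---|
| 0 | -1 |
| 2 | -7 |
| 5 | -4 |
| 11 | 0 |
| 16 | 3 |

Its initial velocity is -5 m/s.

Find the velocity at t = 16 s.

Δv equals the area under the a-t graph; then v = v₀ + Δv.
0–2 s: ½(-1 + -7)(2) = -8 m/s
2–5 s: ½(-7 + -4)(3) = -16.5 m/s
5–11 s: ½(-4 + 0)(6) = -12 m/s
11–16 s: ½(0 + 3)(5) = 7.5 m/s
Δv = -29 m/s, so v(16) = -5 + (-29) = -34 m/s.

-34 m/s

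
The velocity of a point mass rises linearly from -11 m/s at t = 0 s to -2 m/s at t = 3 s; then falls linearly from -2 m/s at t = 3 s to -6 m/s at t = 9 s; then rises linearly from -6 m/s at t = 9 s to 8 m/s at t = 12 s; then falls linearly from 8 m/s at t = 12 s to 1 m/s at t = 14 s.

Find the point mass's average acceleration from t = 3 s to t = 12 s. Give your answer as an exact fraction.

Average acceleration = Δv/Δt = (8 − -2)/(12 − 3) = 10/9 m/s².

10/9 m/s²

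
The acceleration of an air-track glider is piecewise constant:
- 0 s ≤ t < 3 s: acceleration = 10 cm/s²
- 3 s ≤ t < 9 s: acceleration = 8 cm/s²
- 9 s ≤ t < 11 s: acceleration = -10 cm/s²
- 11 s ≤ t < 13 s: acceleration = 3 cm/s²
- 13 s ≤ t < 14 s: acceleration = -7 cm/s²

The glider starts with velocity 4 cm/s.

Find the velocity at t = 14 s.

61 cm/s

Δv equals the area under the a-t graph; then v = v₀ + Δv.
0–3 s: 10 × 3 = 30 cm/s
3–9 s: 8 × 6 = 48 cm/s
9–11 s: -10 × 2 = -20 cm/s
11–13 s: 3 × 2 = 6 cm/s
13–14 s: -7 × 1 = -7 cm/s
Δv = 57 cm/s, so v(14) = 4 + (57) = 61 cm/s.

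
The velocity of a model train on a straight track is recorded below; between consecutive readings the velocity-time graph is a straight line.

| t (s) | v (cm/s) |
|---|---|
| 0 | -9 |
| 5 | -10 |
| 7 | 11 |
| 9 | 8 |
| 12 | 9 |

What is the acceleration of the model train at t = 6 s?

10.5 cm/s²

Acceleration is the slope of the v-t graph on 5–7 s: (11 − -10)/(7 − 5) = 10.5 cm/s².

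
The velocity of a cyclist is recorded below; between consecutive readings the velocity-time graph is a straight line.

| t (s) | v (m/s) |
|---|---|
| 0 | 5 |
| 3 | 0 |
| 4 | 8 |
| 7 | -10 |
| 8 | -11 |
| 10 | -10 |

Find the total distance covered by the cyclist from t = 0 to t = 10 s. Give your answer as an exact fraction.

170/3 m

Total distance travelled is ∫|v| dt — sum the magnitudes of each area piece.
0–3 s: |½(5 + 0)(3)| = 7.5 m
3–4 s: |½(0 + 8)(1)| = 4 m
4–7 s: v = 0 at t = 16/3 s; triangle areas 16/3 + 25/3 = 41/3 m
7–8 s: |½(-10 + -11)(1)| = 10.5 m
8–10 s: |½(-11 + -10)(2)| = 21 m
Total distance = 170/3 m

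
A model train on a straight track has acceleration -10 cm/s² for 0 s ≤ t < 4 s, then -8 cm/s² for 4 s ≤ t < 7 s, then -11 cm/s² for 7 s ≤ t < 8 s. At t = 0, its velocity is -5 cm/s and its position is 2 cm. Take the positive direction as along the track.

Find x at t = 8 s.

On each constant-a segment, Δv = aΔt and Δx = v₀Δt + ½aΔt²; chain segment to segment.
0–4 s: v starts -5 cm/s; Δx = -5·4 + ½·-10·4² = -100 cm; v ends -45 cm/s.
4–7 s: v starts -45 cm/s; Δx = -45·3 + ½·-8·3² = -171 cm; v ends -69 cm/s.
7–8 s: v starts -69 cm/s; Δx = -69·1 + ½·-11·1² = -74.5 cm; v ends -80 cm/s.
x(8) = 2 + Σ Δx = -343.5 cm.

-343.5 cm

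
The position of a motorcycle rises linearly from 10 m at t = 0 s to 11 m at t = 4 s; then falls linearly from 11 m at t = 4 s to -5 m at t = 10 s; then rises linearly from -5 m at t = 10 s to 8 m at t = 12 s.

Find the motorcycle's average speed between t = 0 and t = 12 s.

2.5 m/s

Average speed = (total path length)/(elapsed time); on a piecewise-linear x-t graph the path length is Σ|Δx|.
0–4 s: |Δx| = |11 − 10| = 1 m
4–10 s: |Δx| = |-5 − 11| = 16 m
10–12 s: |Δx| = |8 − -5| = 13 m
Total path = 30 m; average speed = 30/12 = 2.5 m/s.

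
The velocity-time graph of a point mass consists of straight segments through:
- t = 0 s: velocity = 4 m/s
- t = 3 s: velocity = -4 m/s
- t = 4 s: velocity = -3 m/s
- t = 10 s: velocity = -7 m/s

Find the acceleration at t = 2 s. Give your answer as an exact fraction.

-8/3 m/s²

Acceleration is the slope of the v-t graph on 0–3 s: (-4 − 4)/(3 − 0) = -8/3 m/s².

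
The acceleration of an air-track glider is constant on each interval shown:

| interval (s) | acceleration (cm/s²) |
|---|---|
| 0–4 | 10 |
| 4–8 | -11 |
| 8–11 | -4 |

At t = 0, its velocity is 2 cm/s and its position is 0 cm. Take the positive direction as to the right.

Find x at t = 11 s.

144 cm

On each constant-a segment, Δv = aΔt and Δx = v₀Δt + ½aΔt²; chain segment to segment.
0–4 s: v starts 2 cm/s; Δx = 2·4 + ½·10·4² = 88 cm; v ends 42 cm/s.
4–8 s: v starts 42 cm/s; Δx = 42·4 + ½·-11·4² = 80 cm; v ends -2 cm/s.
8–11 s: v starts -2 cm/s; Δx = -2·3 + ½·-4·3² = -24 cm; v ends -14 cm/s.
x(11) = 0 + Σ Δx = 144 cm.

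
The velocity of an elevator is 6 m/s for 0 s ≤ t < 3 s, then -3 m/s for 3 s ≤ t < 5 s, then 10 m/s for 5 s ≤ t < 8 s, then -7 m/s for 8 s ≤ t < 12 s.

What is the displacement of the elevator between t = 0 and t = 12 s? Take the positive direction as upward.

14 m

Net displacement equals the area under the velocity-time graph (areas below the axis count negative).
0–3 s: 6 × 3 = 18 m
3–5 s: -3 × 2 = -6 m
5–8 s: 10 × 3 = 30 m
8–12 s: -7 × 4 = -28 m
Net displacement = 14 m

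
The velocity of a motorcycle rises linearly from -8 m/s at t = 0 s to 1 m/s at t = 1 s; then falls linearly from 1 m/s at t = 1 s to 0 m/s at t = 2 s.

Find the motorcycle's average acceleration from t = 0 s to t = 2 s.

Average acceleration = Δv/Δt = (0 − -8)/(2 − 0) = 4 m/s².

4 m/s²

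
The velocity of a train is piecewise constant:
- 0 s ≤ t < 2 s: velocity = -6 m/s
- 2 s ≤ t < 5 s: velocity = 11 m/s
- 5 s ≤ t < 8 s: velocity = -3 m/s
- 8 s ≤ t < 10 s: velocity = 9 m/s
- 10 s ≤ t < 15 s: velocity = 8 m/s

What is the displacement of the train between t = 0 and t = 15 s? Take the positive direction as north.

Net displacement equals the area under the velocity-time graph (areas below the axis count negative).
0–2 s: -6 × 2 = -12 m
2–5 s: 11 × 3 = 33 m
5–8 s: -3 × 3 = -9 m
8–10 s: 9 × 2 = 18 m
10–15 s: 8 × 5 = 40 m
Net displacement = 70 m

70 m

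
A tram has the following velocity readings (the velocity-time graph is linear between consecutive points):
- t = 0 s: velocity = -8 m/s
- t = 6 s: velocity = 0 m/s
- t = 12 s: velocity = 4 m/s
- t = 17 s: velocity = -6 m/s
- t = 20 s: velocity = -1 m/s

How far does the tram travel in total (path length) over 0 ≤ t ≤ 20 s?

Distance (not displacement) is the total path length: add the absolute areas under v-t.
0–6 s: |½(-8 + 0)(6)| = 24 m
6–12 s: |½(0 + 4)(6)| = 12 m
12–17 s: v = 0 at t = 14 s; triangle areas 4 + 9 = 13 m
17–20 s: |½(-6 + -1)(3)| = 10.5 m
Total distance = 59.5 m

59.5 m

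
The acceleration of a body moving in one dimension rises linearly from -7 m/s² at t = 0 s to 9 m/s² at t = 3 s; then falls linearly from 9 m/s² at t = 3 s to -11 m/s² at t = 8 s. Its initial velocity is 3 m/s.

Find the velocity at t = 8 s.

Δv equals the area under the a-t graph; then v = v₀ + Δv.
0–3 s: ½(-7 + 9)(3) = 3 m/s
3–8 s: ½(9 + -11)(5) = -5 m/s
Δv = -2 m/s, so v(8) = 3 + (-2) = 1 m/s.

1 m/s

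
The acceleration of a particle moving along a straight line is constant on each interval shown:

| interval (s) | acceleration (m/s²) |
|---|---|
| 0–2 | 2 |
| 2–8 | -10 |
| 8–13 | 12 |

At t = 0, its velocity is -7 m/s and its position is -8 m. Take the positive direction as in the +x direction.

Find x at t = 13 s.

-381 m

On each constant-a segment, Δv = aΔt and Δx = v₀Δt + ½aΔt²; chain segment to segment.
0–2 s: v starts -7 m/s; Δx = -7·2 + ½·2·2² = -10 m; v ends -3 m/s.
2–8 s: v starts -3 m/s; Δx = -3·6 + ½·-10·6² = -198 m; v ends -63 m/s.
8–13 s: v starts -63 m/s; Δx = -63·5 + ½·12·5² = -165 m; v ends -3 m/s.
x(13) = -8 + Σ Δx = -381 m.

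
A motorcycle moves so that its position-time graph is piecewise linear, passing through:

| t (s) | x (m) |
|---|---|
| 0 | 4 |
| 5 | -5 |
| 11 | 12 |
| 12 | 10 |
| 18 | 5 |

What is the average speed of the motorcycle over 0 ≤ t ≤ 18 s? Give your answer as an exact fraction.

Average speed = (total path length)/(elapsed time); on a piecewise-linear x-t graph the path length is Σ|Δx|.
0–5 s: |Δx| = |-5 − 4| = 9 m
5–11 s: |Δx| = |12 − -5| = 17 m
11–12 s: |Δx| = |10 − 12| = 2 m
12–18 s: |Δx| = |5 − 10| = 5 m
Total path = 33 m; average speed = 33/18 = 11/6 m/s.

11/6 m/s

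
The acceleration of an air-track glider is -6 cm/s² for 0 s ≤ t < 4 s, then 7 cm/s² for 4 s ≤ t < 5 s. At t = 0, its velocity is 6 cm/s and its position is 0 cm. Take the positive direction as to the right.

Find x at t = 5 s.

-38.5 cm

On each constant-a segment, Δv = aΔt and Δx = v₀Δt + ½aΔt²; chain segment to segment.
0–4 s: v starts 6 cm/s; Δx = 6·4 + ½·-6·4² = -24 cm; v ends -18 cm/s.
4–5 s: v starts -18 cm/s; Δx = -18·1 + ½·7·1² = -14.5 cm; v ends -11 cm/s.
x(5) = 0 + Σ Δx = -38.5 cm.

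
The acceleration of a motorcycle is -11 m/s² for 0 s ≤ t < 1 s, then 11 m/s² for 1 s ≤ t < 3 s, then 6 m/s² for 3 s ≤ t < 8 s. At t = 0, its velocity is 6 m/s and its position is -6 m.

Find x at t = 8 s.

166.5 m

On each constant-a segment, Δv = aΔt and Δx = v₀Δt + ½aΔt²; chain segment to segment.
0–1 s: v starts 6 m/s; Δx = 6·1 + ½·-11·1² = 0.5 m; v ends -5 m/s.
1–3 s: v starts -5 m/s; Δx = -5·2 + ½·11·2² = 12 m; v ends 17 m/s.
3–8 s: v starts 17 m/s; Δx = 17·5 + ½·6·5² = 160 m; v ends 47 m/s.
x(8) = -6 + Σ Δx = 166.5 m.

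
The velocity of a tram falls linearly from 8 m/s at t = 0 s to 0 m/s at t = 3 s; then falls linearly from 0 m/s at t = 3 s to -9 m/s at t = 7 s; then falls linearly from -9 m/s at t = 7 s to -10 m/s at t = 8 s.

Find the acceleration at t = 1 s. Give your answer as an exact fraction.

Acceleration is the slope of the v-t graph on 0–3 s: (0 − 8)/(3 − 0) = -8/3 m/s².

-8/3 m/s²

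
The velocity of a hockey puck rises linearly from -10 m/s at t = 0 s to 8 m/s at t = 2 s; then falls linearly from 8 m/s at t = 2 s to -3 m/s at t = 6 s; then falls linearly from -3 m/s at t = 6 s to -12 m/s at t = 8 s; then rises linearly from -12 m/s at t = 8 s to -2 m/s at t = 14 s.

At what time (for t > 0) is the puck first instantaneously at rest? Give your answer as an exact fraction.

t = 10/9 s

v changes sign on 0–2 s (from -10 to 8); the graph is linear there, so v = 0 at t = 0 + (10)·(2 − 0)/(8 − -10) = 10/9 s.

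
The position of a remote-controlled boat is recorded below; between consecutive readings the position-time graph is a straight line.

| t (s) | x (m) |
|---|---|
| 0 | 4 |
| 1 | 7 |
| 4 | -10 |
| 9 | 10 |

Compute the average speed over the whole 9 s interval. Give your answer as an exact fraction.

40/9 m/s

Average speed = (total path length)/(elapsed time); on a piecewise-linear x-t graph the path length is Σ|Δx|.
0–1 s: |Δx| = |7 − 4| = 3 m
1–4 s: |Δx| = |-10 − 7| = 17 m
4–9 s: |Δx| = |10 − -10| = 20 m
Total path = 40 m; average speed = 40/9 = 40/9 m/s.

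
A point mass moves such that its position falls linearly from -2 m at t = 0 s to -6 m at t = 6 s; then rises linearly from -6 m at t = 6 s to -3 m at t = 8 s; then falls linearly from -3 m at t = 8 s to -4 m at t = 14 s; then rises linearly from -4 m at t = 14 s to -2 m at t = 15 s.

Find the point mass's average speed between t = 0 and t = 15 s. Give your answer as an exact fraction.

Average speed = (total path length)/(elapsed time); on a piecewise-linear x-t graph the path length is Σ|Δx|.
0–6 s: |Δx| = |-6 − -2| = 4 m
6–8 s: |Δx| = |-3 − -6| = 3 m
8–14 s: |Δx| = |-4 − -3| = 1 m
14–15 s: |Δx| = |-2 − -4| = 2 m
Total path = 10 m; average speed = 10/15 = 2/3 m/s.

2/3 m/s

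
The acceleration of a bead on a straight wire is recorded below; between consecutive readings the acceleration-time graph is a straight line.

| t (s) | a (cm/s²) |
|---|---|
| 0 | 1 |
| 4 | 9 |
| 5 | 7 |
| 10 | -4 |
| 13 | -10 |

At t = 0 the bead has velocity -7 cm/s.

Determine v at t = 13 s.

Δv equals the area under the a-t graph; then v = v₀ + Δv.
0–4 s: ½(1 + 9)(4) = 20 cm/s
4–5 s: ½(9 + 7)(1) = 8 cm/s
5–10 s: ½(7 + -4)(5) = 7.5 cm/s
10–13 s: ½(-4 + -10)(3) = -21 cm/s
Δv = 14.5 cm/s, so v(13) = -7 + (14.5) = 7.5 cm/s.

7.5 cm/s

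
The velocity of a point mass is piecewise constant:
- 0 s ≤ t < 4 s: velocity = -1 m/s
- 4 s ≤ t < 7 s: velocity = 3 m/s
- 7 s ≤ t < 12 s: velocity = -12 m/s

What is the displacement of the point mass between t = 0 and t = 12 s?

Net displacement equals the area under the velocity-time graph (areas below the axis count negative).
0–4 s: -1 × 4 = -4 m
4–7 s: 3 × 3 = 9 m
7–12 s: -12 × 5 = -60 m
Net displacement = -55 m

-55 m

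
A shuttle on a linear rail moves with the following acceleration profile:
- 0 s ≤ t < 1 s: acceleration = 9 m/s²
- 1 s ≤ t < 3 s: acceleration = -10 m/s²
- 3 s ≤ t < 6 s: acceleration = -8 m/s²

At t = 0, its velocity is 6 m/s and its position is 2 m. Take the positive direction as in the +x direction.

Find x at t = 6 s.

On each constant-a segment, Δv = aΔt and Δx = v₀Δt + ½aΔt²; chain segment to segment.
0–1 s: v starts 6 m/s; Δx = 6·1 + ½·9·1² = 10.5 m; v ends 15 m/s.
1–3 s: v starts 15 m/s; Δx = 15·2 + ½·-10·2² = 10 m; v ends -5 m/s.
3–6 s: v starts -5 m/s; Δx = -5·3 + ½·-8·3² = -51 m; v ends -29 m/s.
x(6) = 2 + Σ Δx = -28.5 m.

-28.5 m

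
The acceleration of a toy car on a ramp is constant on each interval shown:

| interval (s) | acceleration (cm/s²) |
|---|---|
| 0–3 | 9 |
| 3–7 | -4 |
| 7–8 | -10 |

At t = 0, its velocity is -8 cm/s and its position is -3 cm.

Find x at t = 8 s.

55.5 cm

On each constant-a segment, Δv = aΔt and Δx = v₀Δt + ½aΔt²; chain segment to segment.
0–3 s: v starts -8 cm/s; Δx = -8·3 + ½·9·3² = 16.5 cm; v ends 19 cm/s.
3–7 s: v starts 19 cm/s; Δx = 19·4 + ½·-4·4² = 44 cm; v ends 3 cm/s.
7–8 s: v starts 3 cm/s; Δx = 3·1 + ½·-10·1² = -2 cm; v ends -7 cm/s.
x(8) = -3 + Σ Δx = 55.5 cm.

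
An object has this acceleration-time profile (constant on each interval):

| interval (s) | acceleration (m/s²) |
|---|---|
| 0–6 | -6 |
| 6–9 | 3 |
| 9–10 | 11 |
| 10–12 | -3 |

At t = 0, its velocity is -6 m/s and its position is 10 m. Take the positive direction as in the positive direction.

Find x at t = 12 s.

On each constant-a segment, Δv = aΔt and Δx = v₀Δt + ½aΔt²; chain segment to segment.
0–6 s: v starts -6 m/s; Δx = -6·6 + ½·-6·6² = -144 m; v ends -42 m/s.
6–9 s: v starts -42 m/s; Δx = -42·3 + ½·3·3² = -112.5 m; v ends -33 m/s.
9–10 s: v starts -33 m/s; Δx = -33·1 + ½·11·1² = -27.5 m; v ends -22 m/s.
10–12 s: v starts -22 m/s; Δx = -22·2 + ½·-3·2² = -50 m; v ends -28 m/s.
x(12) = 10 + Σ Δx = -324 m.

-324 m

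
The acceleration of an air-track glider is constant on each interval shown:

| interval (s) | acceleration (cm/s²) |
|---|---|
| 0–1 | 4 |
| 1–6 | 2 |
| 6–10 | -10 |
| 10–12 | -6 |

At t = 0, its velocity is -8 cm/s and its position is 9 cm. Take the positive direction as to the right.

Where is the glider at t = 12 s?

-128 cm

On each constant-a segment, Δv = aΔt and Δx = v₀Δt + ½aΔt²; chain segment to segment.
0–1 s: v starts -8 cm/s; Δx = -8·1 + ½·4·1² = -6 cm; v ends -4 cm/s.
1–6 s: v starts -4 cm/s; Δx = -4·5 + ½·2·5² = 5 cm; v ends 6 cm/s.
6–10 s: v starts 6 cm/s; Δx = 6·4 + ½·-10·4² = -56 cm; v ends -34 cm/s.
10–12 s: v starts -34 cm/s; Δx = -34·2 + ½·-6·2² = -80 cm; v ends -46 cm/s.
x(12) = 9 + Σ Δx = -128 cm.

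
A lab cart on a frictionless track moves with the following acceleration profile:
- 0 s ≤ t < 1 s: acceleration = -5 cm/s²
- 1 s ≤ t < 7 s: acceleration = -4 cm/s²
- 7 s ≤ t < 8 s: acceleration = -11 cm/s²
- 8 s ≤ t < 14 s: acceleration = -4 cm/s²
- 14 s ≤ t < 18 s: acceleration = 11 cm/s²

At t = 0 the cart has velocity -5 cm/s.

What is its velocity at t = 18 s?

-25 cm/s

Δv equals the area under the a-t graph; then v = v₀ + Δv.
0–1 s: -5 × 1 = -5 cm/s
1–7 s: -4 × 6 = -24 cm/s
7–8 s: -11 × 1 = -11 cm/s
8–14 s: -4 × 6 = -24 cm/s
14–18 s: 11 × 4 = 44 cm/s
Δv = -20 cm/s, so v(18) = -5 + (-20) = -25 cm/s.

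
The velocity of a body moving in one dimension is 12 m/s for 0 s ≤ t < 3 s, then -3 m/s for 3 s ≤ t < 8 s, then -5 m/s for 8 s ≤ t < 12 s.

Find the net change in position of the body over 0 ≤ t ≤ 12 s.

Net displacement equals the area under the velocity-time graph (areas below the axis count negative).
0–3 s: 12 × 3 = 36 m
3–8 s: -3 × 5 = -15 m
8–12 s: -5 × 4 = -20 m
Net displacement = 1 m

1 m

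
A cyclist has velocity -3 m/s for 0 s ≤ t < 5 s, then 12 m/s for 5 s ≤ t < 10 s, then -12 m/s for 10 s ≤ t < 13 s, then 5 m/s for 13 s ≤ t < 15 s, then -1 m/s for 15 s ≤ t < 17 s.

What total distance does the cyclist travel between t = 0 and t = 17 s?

123 m

Distance (not displacement) is the total path length: add the absolute areas under v-t.
0–5 s: |-3| × 5 = 15 m
5–10 s: |12| × 5 = 60 m
10–13 s: |-12| × 3 = 36 m
13–15 s: |5| × 2 = 10 m
15–17 s: |-1| × 2 = 2 m
Total distance = 123 m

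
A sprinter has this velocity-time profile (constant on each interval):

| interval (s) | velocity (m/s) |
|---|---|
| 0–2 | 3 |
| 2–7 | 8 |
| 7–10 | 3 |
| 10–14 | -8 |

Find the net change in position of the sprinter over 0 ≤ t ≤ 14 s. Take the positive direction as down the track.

Displacement is the signed area under the v-t curve.
0–2 s: 3 × 2 = 6 m
2–7 s: 8 × 5 = 40 m
7–10 s: 3 × 3 = 9 m
10–14 s: -8 × 4 = -32 m
Net displacement = 23 m

23 m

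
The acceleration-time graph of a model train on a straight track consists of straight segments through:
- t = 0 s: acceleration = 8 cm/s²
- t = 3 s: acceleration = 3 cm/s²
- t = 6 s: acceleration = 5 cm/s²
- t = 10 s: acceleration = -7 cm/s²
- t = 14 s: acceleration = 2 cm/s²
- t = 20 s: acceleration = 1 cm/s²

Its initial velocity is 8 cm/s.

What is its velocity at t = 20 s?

31.5 cm/s

Δv equals the area under the a-t graph; then v = v₀ + Δv.
0–3 s: ½(8 + 3)(3) = 16.5 cm/s
3–6 s: ½(3 + 5)(3) = 12 cm/s
6–10 s: ½(5 + -7)(4) = -4 cm/s
10–14 s: ½(-7 + 2)(4) = -10 cm/s
14–20 s: ½(2 + 1)(6) = 9 cm/s
Δv = 23.5 cm/s, so v(20) = 8 + (23.5) = 31.5 cm/s.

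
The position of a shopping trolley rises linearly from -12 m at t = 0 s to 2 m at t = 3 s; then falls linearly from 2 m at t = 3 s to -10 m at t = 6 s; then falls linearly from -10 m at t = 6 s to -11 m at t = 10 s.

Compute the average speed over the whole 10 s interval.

2.7 m/s

Average speed = (total path length)/(elapsed time); on a piecewise-linear x-t graph the path length is Σ|Δx|.
0–3 s: |Δx| = |2 − -12| = 14 m
3–6 s: |Δx| = |-10 − 2| = 12 m
6–10 s: |Δx| = |-11 − -10| = 1 m
Total path = 27 m; average speed = 27/10 = 2.7 m/s.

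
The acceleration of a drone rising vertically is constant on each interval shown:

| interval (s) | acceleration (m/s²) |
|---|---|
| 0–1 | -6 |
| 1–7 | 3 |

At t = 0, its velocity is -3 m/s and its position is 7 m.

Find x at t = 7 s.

1 m

On each constant-a segment, Δv = aΔt and Δx = v₀Δt + ½aΔt²; chain segment to segment.
0–1 s: v starts -3 m/s; Δx = -3·1 + ½·-6·1² = -6 m; v ends -9 m/s.
1–7 s: v starts -9 m/s; Δx = -9·6 + ½·3·6² = 0 m; v ends 9 m/s.
x(7) = 7 + Σ Δx = 1 m.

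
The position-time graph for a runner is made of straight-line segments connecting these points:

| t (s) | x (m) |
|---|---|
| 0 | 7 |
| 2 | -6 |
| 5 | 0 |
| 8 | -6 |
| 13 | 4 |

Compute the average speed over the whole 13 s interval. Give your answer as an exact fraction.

Average speed = (total path length)/(elapsed time); on a piecewise-linear x-t graph the path length is Σ|Δx|.
0–2 s: |Δx| = |-6 − 7| = 13 m
2–5 s: |Δx| = |0 − -6| = 6 m
5–8 s: |Δx| = |-6 − 0| = 6 m
8–13 s: |Δx| = |4 − -6| = 10 m
Total path = 35 m; average speed = 35/13 = 35/13 m/s.

35/13 m/s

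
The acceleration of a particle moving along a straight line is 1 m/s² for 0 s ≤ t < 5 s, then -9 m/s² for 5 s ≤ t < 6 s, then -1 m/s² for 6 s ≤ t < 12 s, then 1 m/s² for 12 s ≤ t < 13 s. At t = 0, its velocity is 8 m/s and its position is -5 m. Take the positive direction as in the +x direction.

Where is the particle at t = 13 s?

60.5 m

On each constant-a segment, Δv = aΔt and Δx = v₀Δt + ½aΔt²; chain segment to segment.
0–5 s: v starts 8 m/s; Δx = 8·5 + ½·1·5² = 52.5 m; v ends 13 m/s.
5–6 s: v starts 13 m/s; Δx = 13·1 + ½·-9·1² = 8.5 m; v ends 4 m/s.
6–12 s: v starts 4 m/s; Δx = 4·6 + ½·-1·6² = 6 m; v ends -2 m/s.
12–13 s: v starts -2 m/s; Δx = -2·1 + ½·1·1² = -1.5 m; v ends -1 m/s.
x(13) = -5 + Σ Δx = 60.5 m.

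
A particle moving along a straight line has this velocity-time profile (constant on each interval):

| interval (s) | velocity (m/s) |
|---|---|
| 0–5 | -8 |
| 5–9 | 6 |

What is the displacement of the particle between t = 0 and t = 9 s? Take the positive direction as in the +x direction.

-16 m

Net displacement equals the area under the velocity-time graph (areas below the axis count negative).
0–5 s: -8 × 5 = -40 m
5–9 s: 6 × 4 = 24 m
Net displacement = -16 m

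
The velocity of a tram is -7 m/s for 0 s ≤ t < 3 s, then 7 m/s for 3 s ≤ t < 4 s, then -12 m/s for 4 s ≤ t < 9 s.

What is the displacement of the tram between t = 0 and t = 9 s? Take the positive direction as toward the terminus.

Displacement is the signed area under the v-t curve.
0–3 s: -7 × 3 = -21 m
3–4 s: 7 × 1 = 7 m
4–9 s: -12 × 5 = -60 m
Net displacement = -74 m

-74 m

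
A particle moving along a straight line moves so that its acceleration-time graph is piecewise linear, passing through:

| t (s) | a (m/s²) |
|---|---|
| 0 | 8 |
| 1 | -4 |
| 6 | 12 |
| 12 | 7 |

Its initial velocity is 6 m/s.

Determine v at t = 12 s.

85 m/s

Δv equals the area under the a-t graph; then v = v₀ + Δv.
0–1 s: ½(8 + -4)(1) = 2 m/s
1–6 s: ½(-4 + 12)(5) = 20 m/s
6–12 s: ½(12 + 7)(6) = 57 m/s
Δv = 79 m/s, so v(12) = 6 + (79) = 85 m/s.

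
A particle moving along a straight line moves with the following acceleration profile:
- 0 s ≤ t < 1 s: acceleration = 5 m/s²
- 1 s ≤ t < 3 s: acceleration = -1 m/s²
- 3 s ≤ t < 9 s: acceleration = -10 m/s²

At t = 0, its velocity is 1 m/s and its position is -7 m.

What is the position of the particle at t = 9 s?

-149.5 m

On each constant-a segment, Δv = aΔt and Δx = v₀Δt + ½aΔt²; chain segment to segment.
0–1 s: v starts 1 m/s; Δx = 1·1 + ½·5·1² = 3.5 m; v ends 6 m/s.
1–3 s: v starts 6 m/s; Δx = 6·2 + ½·-1·2² = 10 m; v ends 4 m/s.
3–9 s: v starts 4 m/s; Δx = 4·6 + ½·-10·6² = -156 m; v ends -56 m/s.
x(9) = -7 + Σ Δx = -149.5 m.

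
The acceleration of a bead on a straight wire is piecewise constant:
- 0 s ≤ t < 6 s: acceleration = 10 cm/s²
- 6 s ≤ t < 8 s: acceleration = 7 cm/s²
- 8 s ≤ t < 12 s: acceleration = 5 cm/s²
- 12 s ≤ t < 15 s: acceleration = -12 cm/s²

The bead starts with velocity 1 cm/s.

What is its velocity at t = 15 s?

Δv equals the area under the a-t graph; then v = v₀ + Δv.
0–6 s: 10 × 6 = 60 cm/s
6–8 s: 7 × 2 = 14 cm/s
8–12 s: 5 × 4 = 20 cm/s
12–15 s: -12 × 3 = -36 cm/s
Δv = 58 cm/s, so v(15) = 1 + (58) = 59 cm/s.

59 cm/s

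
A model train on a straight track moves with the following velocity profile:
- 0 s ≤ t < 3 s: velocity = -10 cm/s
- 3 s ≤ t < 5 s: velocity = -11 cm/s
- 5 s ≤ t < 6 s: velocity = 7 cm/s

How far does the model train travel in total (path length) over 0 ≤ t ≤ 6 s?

Distance (not displacement) is the total path length: add the absolute areas under v-t.
0–3 s: |-10| × 3 = 30 cm
3–5 s: |-11| × 2 = 22 cm
5–6 s: |7| × 1 = 7 cm
Total distance = 59 cm

59 cm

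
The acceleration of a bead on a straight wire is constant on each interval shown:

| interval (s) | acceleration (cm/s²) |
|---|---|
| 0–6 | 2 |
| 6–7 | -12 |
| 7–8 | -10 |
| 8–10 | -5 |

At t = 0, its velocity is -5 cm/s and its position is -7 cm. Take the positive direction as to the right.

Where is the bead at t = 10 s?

-50 cm

On each constant-a segment, Δv = aΔt and Δx = v₀Δt + ½aΔt²; chain segment to segment.
0–6 s: v starts -5 cm/s; Δx = -5·6 + ½·2·6² = 6 cm; v ends 7 cm/s.
6–7 s: v starts 7 cm/s; Δx = 7·1 + ½·-12·1² = 1 cm; v ends -5 cm/s.
7–8 s: v starts -5 cm/s; Δx = -5·1 + ½·-10·1² = -10 cm; v ends -15 cm/s.
8–10 s: v starts -15 cm/s; Δx = -15·2 + ½·-5·2² = -40 cm; v ends -25 cm/s.
x(10) = -7 + Σ Δx = -50 cm.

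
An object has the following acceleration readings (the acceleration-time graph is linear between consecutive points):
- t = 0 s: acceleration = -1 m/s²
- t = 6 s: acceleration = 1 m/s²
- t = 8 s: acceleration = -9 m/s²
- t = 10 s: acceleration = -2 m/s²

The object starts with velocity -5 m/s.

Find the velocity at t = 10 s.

Δv equals the area under the a-t graph; then v = v₀ + Δv.
0–6 s: ½(-1 + 1)(6) = 0 m/s
6–8 s: ½(1 + -9)(2) = -8 m/s
8–10 s: ½(-9 + -2)(2) = -11 m/s
Δv = -19 m/s, so v(10) = -5 + (-19) = -24 m/s.

-24 m/s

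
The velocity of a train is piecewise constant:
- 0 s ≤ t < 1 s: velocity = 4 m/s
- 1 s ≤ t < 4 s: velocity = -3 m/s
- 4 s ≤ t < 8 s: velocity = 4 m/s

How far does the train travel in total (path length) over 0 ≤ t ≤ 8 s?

Distance (not displacement) is the total path length: add the absolute areas under v-t.
0–1 s: |4| × 1 = 4 m
1–4 s: |-3| × 3 = 9 m
4–8 s: |4| × 4 = 16 m
Total distance = 29 m

29 m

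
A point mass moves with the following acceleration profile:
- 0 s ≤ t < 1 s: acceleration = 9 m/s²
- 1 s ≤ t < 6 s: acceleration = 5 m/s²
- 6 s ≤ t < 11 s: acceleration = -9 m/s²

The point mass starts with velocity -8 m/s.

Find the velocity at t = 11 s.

Δv equals the area under the a-t graph; then v = v₀ + Δv.
0–1 s: 9 × 1 = 9 m/s
1–6 s: 5 × 5 = 25 m/s
6–11 s: -9 × 5 = -45 m/s
Δv = -11 m/s, so v(11) = -8 + (-11) = -19 m/s.

-19 m/s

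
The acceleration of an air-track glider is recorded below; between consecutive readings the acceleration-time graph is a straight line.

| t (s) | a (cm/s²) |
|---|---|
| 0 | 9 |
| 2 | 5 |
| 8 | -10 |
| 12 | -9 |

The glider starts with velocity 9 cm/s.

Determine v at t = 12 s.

Δv equals the area under the a-t graph; then v = v₀ + Δv.
0–2 s: ½(9 + 5)(2) = 14 cm/s
2–8 s: ½(5 + -10)(6) = -15 cm/s
8–12 s: ½(-10 + -9)(4) = -38 cm/s
Δv = -39 cm/s, so v(12) = 9 + (-39) = -30 cm/s.

-30 cm/s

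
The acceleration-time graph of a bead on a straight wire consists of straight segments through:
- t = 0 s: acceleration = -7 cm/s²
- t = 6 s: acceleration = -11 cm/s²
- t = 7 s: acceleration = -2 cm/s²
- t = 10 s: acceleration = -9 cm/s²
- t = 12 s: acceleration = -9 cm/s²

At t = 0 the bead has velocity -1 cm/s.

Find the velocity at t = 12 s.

Δv equals the area under the a-t graph; then v = v₀ + Δv.
0–6 s: ½(-7 + -11)(6) = -54 cm/s
6–7 s: ½(-11 + -2)(1) = -6.5 cm/s
7–10 s: ½(-2 + -9)(3) = -16.5 cm/s
10–12 s: -9 × 2 = -18 cm/s
Δv = -95 cm/s, so v(12) = -1 + (-95) = -96 cm/s.

-96 cm/s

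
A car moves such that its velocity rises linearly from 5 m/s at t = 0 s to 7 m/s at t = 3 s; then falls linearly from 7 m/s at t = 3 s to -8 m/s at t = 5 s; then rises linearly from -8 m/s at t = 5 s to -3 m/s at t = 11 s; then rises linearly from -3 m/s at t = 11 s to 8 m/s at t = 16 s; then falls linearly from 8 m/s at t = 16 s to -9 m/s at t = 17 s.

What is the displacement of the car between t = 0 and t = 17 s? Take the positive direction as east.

Net displacement equals the area under the velocity-time graph (areas below the axis count negative).
0–3 s: ½(5 + 7)(3) = 18 m
3–5 s: ½(7 + -8)(2) = -1 m
5–11 s: ½(-8 + -3)(6) = -33 m
11–16 s: ½(-3 + 8)(5) = 12.5 m
16–17 s: ½(8 + -9)(1) = -0.5 m
Net displacement = -4 m

-4 m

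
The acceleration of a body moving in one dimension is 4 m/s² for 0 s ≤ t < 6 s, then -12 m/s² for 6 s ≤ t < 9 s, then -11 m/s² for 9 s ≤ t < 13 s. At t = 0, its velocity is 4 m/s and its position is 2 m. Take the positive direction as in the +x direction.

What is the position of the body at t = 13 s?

On each constant-a segment, Δv = aΔt and Δx = v₀Δt + ½aΔt²; chain segment to segment.
0–6 s: v starts 4 m/s; Δx = 4·6 + ½·4·6² = 96 m; v ends 28 m/s.
6–9 s: v starts 28 m/s; Δx = 28·3 + ½·-12·3² = 30 m; v ends -8 m/s.
9–13 s: v starts -8 m/s; Δx = -8·4 + ½·-11·4² = -120 m; v ends -52 m/s.
x(13) = 2 + Σ Δx = 8 m.

8 m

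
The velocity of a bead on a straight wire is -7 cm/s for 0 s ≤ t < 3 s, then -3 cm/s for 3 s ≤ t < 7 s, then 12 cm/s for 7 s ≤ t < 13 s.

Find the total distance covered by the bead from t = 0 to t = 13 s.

105 cm

Distance (not displacement) is the total path length: add the absolute areas under v-t.
0–3 s: |-7| × 3 = 21 cm
3–7 s: |-3| × 4 = 12 cm
7–13 s: |12| × 6 = 72 cm
Total distance = 105 cm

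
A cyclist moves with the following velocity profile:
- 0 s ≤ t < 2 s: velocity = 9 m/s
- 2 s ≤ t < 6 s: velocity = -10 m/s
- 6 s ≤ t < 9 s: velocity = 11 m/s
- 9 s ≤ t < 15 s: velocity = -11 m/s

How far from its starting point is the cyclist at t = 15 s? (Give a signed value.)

-55 m

Displacement is the signed area under the v-t curve.
0–2 s: 9 × 2 = 18 m
2–6 s: -10 × 4 = -40 m
6–9 s: 11 × 3 = 33 m
9–15 s: -11 × 6 = -66 m
Net displacement = -55 m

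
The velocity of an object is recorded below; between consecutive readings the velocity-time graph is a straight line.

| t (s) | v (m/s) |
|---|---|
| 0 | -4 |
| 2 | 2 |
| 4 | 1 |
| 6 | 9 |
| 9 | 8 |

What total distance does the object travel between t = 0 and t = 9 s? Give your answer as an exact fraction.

Total distance travelled is ∫|v| dt — sum the magnitudes of each area piece.
0–2 s: v = 0 at t = 4/3 s; triangle areas 8/3 + 2/3 = 10/3 m
2–4 s: |½(2 + 1)(2)| = 3 m
4–6 s: |½(1 + 9)(2)| = 10 m
6–9 s: |½(9 + 8)(3)| = 25.5 m
Total distance = 251/6 m

251/6 m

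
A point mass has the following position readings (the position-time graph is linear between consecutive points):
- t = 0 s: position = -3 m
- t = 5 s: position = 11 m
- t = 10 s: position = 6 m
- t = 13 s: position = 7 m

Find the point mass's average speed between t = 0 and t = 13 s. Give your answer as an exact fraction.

Average speed = (total path length)/(elapsed time); on a piecewise-linear x-t graph the path length is Σ|Δx|.
0–5 s: |Δx| = |11 − -3| = 14 m
5–10 s: |Δx| = |6 − 11| = 5 m
10–13 s: |Δx| = |7 − 6| = 1 m
Total path = 20 m; average speed = 20/13 = 20/13 m/s.

20/13 m/s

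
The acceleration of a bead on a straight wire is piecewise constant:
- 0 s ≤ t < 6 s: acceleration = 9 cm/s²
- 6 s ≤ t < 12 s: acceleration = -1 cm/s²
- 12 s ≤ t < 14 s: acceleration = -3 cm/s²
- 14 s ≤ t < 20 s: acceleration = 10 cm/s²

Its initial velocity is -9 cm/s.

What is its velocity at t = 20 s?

Δv equals the area under the a-t graph; then v = v₀ + Δv.
0–6 s: 9 × 6 = 54 cm/s
6–12 s: -1 × 6 = -6 cm/s
12–14 s: -3 × 2 = -6 cm/s
14–20 s: 10 × 6 = 60 cm/s
Δv = 102 cm/s, so v(20) = -9 + (102) = 93 cm/s.

93 cm/s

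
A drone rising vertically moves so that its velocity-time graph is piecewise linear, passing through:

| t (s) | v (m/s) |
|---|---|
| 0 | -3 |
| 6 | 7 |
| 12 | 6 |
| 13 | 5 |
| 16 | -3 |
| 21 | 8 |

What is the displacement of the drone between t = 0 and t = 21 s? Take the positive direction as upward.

72 m

Net displacement equals the area under the velocity-time graph (areas below the axis count negative).
0–6 s: ½(-3 + 7)(6) = 12 m
6–12 s: ½(7 + 6)(6) = 39 m
12–13 s: ½(6 + 5)(1) = 5.5 m
13–16 s: ½(5 + -3)(3) = 3 m
16–21 s: ½(-3 + 8)(5) = 12.5 m
Net displacement = 72 m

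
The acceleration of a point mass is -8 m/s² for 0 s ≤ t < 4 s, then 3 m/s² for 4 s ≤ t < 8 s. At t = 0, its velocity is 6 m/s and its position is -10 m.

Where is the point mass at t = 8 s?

On each constant-a segment, Δv = aΔt and Δx = v₀Δt + ½aΔt²; chain segment to segment.
0–4 s: v starts 6 m/s; Δx = 6·4 + ½·-8·4² = -40 m; v ends -26 m/s.
4–8 s: v starts -26 m/s; Δx = -26·4 + ½·3·4² = -80 m; v ends -14 m/s.
x(8) = -10 + Σ Δx = -130 m.

-130 m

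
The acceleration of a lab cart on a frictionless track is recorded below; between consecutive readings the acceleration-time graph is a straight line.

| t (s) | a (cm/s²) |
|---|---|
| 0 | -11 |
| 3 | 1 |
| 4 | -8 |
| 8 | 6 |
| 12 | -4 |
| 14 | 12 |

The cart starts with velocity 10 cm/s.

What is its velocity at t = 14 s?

Δv equals the area under the a-t graph; then v = v₀ + Δv.
0–3 s: ½(-11 + 1)(3) = -15 cm/s
3–4 s: ½(1 + -8)(1) = -3.5 cm/s
4–8 s: ½(-8 + 6)(4) = -4 cm/s
8–12 s: ½(6 + -4)(4) = 4 cm/s
12–14 s: ½(-4 + 12)(2) = 8 cm/s
Δv = -10.5 cm/s, so v(14) = 10 + (-10.5) = -0.5 cm/s.

-0.5 cm/s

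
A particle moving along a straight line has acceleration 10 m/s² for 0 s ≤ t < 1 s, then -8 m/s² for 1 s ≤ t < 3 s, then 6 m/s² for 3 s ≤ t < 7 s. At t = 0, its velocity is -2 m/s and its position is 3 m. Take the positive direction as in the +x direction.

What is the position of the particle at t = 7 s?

On each constant-a segment, Δv = aΔt and Δx = v₀Δt + ½aΔt²; chain segment to segment.
0–1 s: v starts -2 m/s; Δx = -2·1 + ½·10·1² = 3 m; v ends 8 m/s.
1–3 s: v starts 8 m/s; Δx = 8·2 + ½·-8·2² = 0 m; v ends -8 m/s.
3–7 s: v starts -8 m/s; Δx = -8·4 + ½·6·4² = 16 m; v ends 16 m/s.
x(7) = 3 + Σ Δx = 22 m.

22 m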